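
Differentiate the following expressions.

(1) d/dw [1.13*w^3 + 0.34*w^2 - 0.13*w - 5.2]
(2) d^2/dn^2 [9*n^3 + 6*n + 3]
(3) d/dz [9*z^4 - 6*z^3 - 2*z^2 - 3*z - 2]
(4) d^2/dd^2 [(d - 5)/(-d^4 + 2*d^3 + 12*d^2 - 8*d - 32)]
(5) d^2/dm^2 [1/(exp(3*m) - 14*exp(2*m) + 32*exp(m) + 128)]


(1) = 3.39*w^2 + 0.68*w - 0.13
(2) = 54*n
(3) = 36*z^3 - 18*z^2 - 4*z - 3
(4) = 12*(-d^5 + 15*d^4 - 77*d^3 + 170*d^2 - 172*d + 104)/(d^10 - 10*d^9 + 12*d^8 + 152*d^7 - 368*d^6 - 864*d^5 + 2624*d^4 + 2176*d^3 - 7680*d^2 - 2048*d + 8192)
(5) = (9*exp(3*m) - 10*exp(2*m) + 112*exp(m) - 64)*exp(m)/(exp(7*m) - 26*exp(6*m) + 204*exp(5*m) - 120*exp(4*m) - 3840*exp(3*m) + 3072*exp(2*m) + 32768*exp(m) + 32768)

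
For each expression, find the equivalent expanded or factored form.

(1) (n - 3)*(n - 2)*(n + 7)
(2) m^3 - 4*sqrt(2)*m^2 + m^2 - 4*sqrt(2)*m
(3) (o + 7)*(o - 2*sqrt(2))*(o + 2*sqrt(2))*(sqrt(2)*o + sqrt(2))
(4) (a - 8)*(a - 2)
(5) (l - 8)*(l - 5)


(1) = n^3 + 2*n^2 - 29*n + 42
(2) = m*(m + 1)*(m - 4*sqrt(2))
(3) = sqrt(2)*o^4 + 8*sqrt(2)*o^3 - sqrt(2)*o^2 - 64*sqrt(2)*o - 56*sqrt(2)
(4) = a^2 - 10*a + 16
(5) = l^2 - 13*l + 40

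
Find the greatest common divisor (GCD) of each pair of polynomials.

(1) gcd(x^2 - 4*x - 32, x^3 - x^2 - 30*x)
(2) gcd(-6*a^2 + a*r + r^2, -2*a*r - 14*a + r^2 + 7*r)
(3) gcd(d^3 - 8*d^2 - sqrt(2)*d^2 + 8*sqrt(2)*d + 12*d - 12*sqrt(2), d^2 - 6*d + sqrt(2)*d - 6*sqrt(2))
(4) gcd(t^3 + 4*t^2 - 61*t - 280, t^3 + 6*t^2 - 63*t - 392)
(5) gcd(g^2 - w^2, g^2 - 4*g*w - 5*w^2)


(1) = gcd((x - 8)*(x + 4), x*(x - 6)*(x + 5)) = 1
(2) = gcd((-2*a + r)*(3*a + r), (-2*a + r)*(r + 7)) = -2*a + r
(3) = gcd((d - 6)*(d - 2)*(d - sqrt(2)), (d - 6)*(d + sqrt(2))) = d - 6
(4) = t^2 - t - 56
(5) = g + w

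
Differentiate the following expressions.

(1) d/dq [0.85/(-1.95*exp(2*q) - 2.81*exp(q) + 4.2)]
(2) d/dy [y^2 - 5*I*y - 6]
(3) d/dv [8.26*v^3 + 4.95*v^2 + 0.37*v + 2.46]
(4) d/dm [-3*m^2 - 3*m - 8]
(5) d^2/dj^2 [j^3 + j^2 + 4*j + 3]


(1) = (3.315*exp(q) + 2.3885)*exp(q)/(1.95*exp(2*q) + 2.81*exp(q) - 4.2)^2
(2) = 2*y - 5*I
(3) = 24.78*v^2 + 9.9*v + 0.37
(4) = -6*m - 3
(5) = 6*j + 2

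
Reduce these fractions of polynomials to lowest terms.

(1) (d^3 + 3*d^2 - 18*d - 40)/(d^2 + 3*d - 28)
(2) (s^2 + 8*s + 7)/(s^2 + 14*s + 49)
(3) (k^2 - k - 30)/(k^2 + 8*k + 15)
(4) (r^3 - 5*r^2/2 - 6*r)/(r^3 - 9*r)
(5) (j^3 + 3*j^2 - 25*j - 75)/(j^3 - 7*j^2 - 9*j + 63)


(1) = (d^2 + 7*d + 10)/(d + 7)
(2) = (s + 1)/(s + 7)
(3) = (k - 6)/(k + 3)
(4) = (2*r^2 - 5*r - 12)/(2*r^2 - 18)
(5) = (j^2 - 25)/(j^2 - 10*j + 21)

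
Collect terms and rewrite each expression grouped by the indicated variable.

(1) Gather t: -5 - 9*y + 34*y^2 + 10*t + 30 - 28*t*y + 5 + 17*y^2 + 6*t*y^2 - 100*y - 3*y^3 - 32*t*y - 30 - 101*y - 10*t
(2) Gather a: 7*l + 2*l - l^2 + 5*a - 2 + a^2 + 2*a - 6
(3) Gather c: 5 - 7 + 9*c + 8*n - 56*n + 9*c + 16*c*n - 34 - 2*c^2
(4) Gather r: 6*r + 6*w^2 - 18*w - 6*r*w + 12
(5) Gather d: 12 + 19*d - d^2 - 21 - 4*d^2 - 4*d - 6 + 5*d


(1) = t*(6*y^2 - 60*y) - 3*y^3 + 51*y^2 - 210*y
(2) = a^2 + 7*a - l^2 + 9*l - 8
(3) = -2*c^2 + c*(16*n + 18) - 48*n - 36
(4) = r*(6 - 6*w) + 6*w^2 - 18*w + 12
(5) = -5*d^2 + 20*d - 15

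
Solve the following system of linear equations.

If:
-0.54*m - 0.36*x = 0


Then:
m = -0.666666666666667*x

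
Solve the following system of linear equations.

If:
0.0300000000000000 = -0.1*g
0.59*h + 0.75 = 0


Then:
g = -0.30
h = -1.27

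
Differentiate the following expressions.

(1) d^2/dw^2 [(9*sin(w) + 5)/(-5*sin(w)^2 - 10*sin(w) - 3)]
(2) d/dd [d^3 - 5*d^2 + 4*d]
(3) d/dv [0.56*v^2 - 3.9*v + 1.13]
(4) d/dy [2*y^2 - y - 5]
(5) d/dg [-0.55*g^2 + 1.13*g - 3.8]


(1) = (225*sin(w)^5 + 50*sin(w)^4 - 510*sin(w)^3 - 820*sin(w)^2 - 759*sin(w) - 310)/(5*sin(w)^2 + 10*sin(w) + 3)^3
(2) = 3*d^2 - 10*d + 4
(3) = 1.12*v - 3.9
(4) = 4*y - 1
(5) = 1.13 - 1.1*g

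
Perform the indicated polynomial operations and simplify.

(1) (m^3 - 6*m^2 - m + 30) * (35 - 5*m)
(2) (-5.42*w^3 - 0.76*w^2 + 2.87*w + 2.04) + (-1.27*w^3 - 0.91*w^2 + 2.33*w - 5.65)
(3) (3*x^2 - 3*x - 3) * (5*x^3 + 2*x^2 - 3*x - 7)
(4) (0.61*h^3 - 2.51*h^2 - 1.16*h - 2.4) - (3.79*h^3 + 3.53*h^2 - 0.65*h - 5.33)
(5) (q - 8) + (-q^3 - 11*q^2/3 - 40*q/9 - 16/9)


(1) = -5*m^4 + 65*m^3 - 205*m^2 - 185*m + 1050
(2) = -6.69*w^3 - 1.67*w^2 + 5.2*w - 3.61
(3) = 15*x^5 - 9*x^4 - 30*x^3 - 18*x^2 + 30*x + 21
(4) = -3.18*h^3 - 6.04*h^2 - 0.51*h + 2.93
(5) = -q^3 - 11*q^2/3 - 31*q/9 - 88/9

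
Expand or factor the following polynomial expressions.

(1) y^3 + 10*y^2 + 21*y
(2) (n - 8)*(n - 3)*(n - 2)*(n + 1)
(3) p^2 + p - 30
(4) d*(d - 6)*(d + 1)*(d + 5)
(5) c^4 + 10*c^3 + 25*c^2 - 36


(1) = y*(y + 3)*(y + 7)
(2) = n^4 - 12*n^3 + 33*n^2 - 2*n - 48
(3) = (p - 5)*(p + 6)
(4) = d^4 - 31*d^2 - 30*d
(5) = (c - 1)*(c + 2)*(c + 3)*(c + 6)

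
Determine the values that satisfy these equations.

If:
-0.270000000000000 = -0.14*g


Then:
g = 1.93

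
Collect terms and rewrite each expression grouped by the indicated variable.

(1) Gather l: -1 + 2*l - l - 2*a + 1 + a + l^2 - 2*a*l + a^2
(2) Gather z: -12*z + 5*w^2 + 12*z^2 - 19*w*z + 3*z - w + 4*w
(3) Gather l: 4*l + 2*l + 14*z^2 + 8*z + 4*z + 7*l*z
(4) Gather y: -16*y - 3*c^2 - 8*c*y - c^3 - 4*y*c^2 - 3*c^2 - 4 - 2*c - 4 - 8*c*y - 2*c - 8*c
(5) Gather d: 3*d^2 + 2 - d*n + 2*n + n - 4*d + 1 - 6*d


(1) = a^2 - a + l^2 + l*(1 - 2*a)
(2) = 5*w^2 + 3*w + 12*z^2 + z*(-19*w - 9)
(3) = l*(7*z + 6) + 14*z^2 + 12*z
(4) = -c^3 - 6*c^2 - 12*c + y*(-4*c^2 - 16*c - 16) - 8
(5) = 3*d^2 + d*(-n - 10) + 3*n + 3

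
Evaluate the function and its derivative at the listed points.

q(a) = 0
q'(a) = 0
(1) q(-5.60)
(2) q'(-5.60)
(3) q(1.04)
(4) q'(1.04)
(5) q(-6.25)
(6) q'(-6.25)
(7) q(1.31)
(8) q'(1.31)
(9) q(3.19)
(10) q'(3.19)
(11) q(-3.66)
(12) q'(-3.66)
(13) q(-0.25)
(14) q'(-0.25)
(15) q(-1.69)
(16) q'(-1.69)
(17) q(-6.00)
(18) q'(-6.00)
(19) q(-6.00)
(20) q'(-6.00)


(1) = 0.00
(2) = 0.00
(3) = 0.00
(4) = 0.00
(5) = 0.00
(6) = 0.00
(7) = 0.00
(8) = 0.00
(9) = 0.00
(10) = 0.00
(11) = 0.00
(12) = 0.00
(13) = 0.00
(14) = 0.00
(15) = 0.00
(16) = 0.00
(17) = 0.00
(18) = 0.00
(19) = 0.00
(20) = 0.00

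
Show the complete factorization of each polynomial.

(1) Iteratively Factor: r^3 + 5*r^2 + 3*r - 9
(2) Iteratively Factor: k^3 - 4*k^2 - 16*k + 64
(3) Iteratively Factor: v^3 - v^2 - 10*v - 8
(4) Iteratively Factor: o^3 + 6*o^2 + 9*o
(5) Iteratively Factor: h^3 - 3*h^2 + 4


(1) = (r - 1)*(r^2 + 6*r + 9) = (r - 1)*(r + 3)*(r + 3)
(2) = (k - 4)*(k^2 - 16) = (k - 4)^2*(k + 4)
(3) = (v - 4)*(v^2 + 3*v + 2) = (v - 4)*(v + 1)*(v + 2)
(4) = (o + 3)*(o^2 + 3*o) = o*(o + 3)*(o + 3)
(5) = (h - 2)*(h^2 - h - 2) = (h - 2)*(h + 1)*(h - 2)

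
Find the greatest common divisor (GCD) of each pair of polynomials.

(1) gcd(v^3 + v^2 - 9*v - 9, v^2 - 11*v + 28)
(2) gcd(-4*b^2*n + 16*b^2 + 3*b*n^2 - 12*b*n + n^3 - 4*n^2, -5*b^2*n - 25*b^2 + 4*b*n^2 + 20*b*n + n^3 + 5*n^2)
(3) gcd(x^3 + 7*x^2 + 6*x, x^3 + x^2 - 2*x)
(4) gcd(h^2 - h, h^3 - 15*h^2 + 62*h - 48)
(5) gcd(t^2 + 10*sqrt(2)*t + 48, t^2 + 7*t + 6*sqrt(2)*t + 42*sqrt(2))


(1) = 1
(2) = b - n
(3) = gcd(x*(x + 1)*(x + 6), x*(x - 1)*(x + 2)) = x
(4) = gcd(h*(h - 1), (h - 8)*(h - 6)*(h - 1)) = h - 1
(5) = gcd((t + 4*sqrt(2))*(t + 6*sqrt(2)), (t + 7)*(t + 6*sqrt(2))) = t + 6*sqrt(2)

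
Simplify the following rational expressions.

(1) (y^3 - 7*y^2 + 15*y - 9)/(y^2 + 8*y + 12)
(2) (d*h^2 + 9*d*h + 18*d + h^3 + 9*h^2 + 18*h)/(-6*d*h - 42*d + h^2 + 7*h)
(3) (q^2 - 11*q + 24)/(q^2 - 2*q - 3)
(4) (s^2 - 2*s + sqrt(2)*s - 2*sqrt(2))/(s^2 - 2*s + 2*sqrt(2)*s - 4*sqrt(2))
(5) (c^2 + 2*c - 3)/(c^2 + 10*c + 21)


(1) = (y^3 - 7*y^2 + 15*y - 9)/(y^2 + 8*y + 12)
(2) = (-d*h^2 - 9*d*h - 18*d - h^3 - 9*h^2 - 18*h)/(6*d*h + 42*d - h^2 - 7*h)
(3) = (q - 8)/(q + 1)
(4) = (s + sqrt(2))/(s + 2*sqrt(2))
(5) = (c - 1)/(c + 7)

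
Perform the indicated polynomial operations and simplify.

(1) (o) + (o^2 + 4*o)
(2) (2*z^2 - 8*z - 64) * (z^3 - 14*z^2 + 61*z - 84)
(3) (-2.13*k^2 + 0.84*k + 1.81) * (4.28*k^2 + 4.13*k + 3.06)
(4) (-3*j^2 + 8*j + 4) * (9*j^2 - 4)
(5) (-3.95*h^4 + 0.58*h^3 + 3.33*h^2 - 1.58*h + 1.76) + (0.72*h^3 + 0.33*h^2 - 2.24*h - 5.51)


(1) = o^2 + 5*o
(2) = 2*z^5 - 36*z^4 + 170*z^3 + 240*z^2 - 3232*z + 5376
(3) = -9.1164*k^4 - 5.2017*k^3 + 4.6982*k^2 + 10.0457*k + 5.5386
(4) = -27*j^4 + 72*j^3 + 48*j^2 - 32*j - 16
(5) = -3.95*h^4 + 1.3*h^3 + 3.66*h^2 - 3.82*h - 3.75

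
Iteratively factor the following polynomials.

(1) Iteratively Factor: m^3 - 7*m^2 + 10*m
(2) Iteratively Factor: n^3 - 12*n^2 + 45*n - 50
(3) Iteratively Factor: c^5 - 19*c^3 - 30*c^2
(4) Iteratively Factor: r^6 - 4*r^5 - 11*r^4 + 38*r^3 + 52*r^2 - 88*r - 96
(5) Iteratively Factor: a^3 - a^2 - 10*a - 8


(1) = (m - 2)*(m^2 - 5*m) = m*(m - 2)*(m - 5)
(2) = (n - 2)*(n^2 - 10*n + 25) = (n - 5)*(n - 2)*(n - 5)
(3) = (c)*(c^4 - 19*c^2 - 30*c) = c*(c + 3)*(c^3 - 3*c^2 - 10*c) = c*(c + 2)*(c + 3)*(c^2 - 5*c) = c*(c - 5)*(c + 2)*(c + 3)*(c)
(4) = (r + 2)*(r^5 - 6*r^4 + r^3 + 36*r^2 - 20*r - 48) = (r - 4)*(r + 2)*(r^4 - 2*r^3 - 7*r^2 + 8*r + 12) = (r - 4)*(r - 2)*(r + 2)*(r^3 - 7*r - 6) = (r - 4)*(r - 2)*(r + 2)^2*(r^2 - 2*r - 3) = (r - 4)*(r - 2)*(r + 1)*(r + 2)^2*(r - 3)
(5) = (a + 2)*(a^2 - 3*a - 4) = (a + 1)*(a + 2)*(a - 4)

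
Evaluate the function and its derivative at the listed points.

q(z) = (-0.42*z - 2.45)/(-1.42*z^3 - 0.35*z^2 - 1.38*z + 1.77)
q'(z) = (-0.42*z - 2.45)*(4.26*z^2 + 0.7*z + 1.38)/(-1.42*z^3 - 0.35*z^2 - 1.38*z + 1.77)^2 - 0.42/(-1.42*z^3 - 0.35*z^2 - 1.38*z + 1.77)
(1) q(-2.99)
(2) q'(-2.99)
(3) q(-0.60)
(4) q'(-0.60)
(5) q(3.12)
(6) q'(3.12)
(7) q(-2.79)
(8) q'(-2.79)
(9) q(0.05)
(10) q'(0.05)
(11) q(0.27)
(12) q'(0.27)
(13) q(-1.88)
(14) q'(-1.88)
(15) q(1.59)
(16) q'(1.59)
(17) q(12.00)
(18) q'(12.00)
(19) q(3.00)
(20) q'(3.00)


(1) = -0.03
(2) = -0.04
(3) = -0.79
(4) = -0.86
(5) = 0.08
(6) = -0.06
(7) = -0.04
(8) = -0.05
(9) = -1.45
(10) = -1.47
(11) = -1.91
(12) = -2.98
(13) = -0.13
(14) = -0.19
(15) = 0.44
(16) = -0.78
(17) = 0.00
(18) = -0.00
(19) = 0.08
(20) = -0.07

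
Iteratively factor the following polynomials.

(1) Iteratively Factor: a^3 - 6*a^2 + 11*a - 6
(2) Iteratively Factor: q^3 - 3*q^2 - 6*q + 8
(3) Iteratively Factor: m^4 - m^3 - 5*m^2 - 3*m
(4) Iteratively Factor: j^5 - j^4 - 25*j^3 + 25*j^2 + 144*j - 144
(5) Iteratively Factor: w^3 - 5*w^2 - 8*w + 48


(1) = (a - 2)*(a^2 - 4*a + 3) = (a - 3)*(a - 2)*(a - 1)
(2) = (q - 1)*(q^2 - 2*q - 8) = (q - 4)*(q - 1)*(q + 2)
(3) = (m + 1)*(m^3 - 2*m^2 - 3*m) = (m - 3)*(m + 1)*(m^2 + m) = m*(m - 3)*(m + 1)*(m + 1)
(4) = (j + 4)*(j^4 - 5*j^3 - 5*j^2 + 45*j - 36) = (j - 1)*(j + 4)*(j^3 - 4*j^2 - 9*j + 36) = (j - 1)*(j + 3)*(j + 4)*(j^2 - 7*j + 12) = (j - 3)*(j - 1)*(j + 3)*(j + 4)*(j - 4)
(5) = (w - 4)*(w^2 - w - 12) = (w - 4)^2*(w + 3)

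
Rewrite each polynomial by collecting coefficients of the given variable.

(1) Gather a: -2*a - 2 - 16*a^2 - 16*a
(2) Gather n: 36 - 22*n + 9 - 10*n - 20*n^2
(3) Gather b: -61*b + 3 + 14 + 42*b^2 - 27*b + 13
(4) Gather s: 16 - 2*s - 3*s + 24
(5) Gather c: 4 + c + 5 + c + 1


(1) = -16*a^2 - 18*a - 2
(2) = -20*n^2 - 32*n + 45
(3) = 42*b^2 - 88*b + 30
(4) = 40 - 5*s
(5) = 2*c + 10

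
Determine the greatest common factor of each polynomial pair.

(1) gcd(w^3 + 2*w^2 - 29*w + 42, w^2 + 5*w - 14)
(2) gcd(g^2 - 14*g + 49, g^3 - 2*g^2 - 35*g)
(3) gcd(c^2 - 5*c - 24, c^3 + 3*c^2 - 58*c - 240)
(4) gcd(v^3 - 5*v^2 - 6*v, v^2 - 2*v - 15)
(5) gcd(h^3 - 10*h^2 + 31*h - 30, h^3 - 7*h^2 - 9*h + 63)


(1) = w^2 + 5*w - 14
(2) = g - 7
(3) = gcd((c - 8)*(c + 3), (c - 8)*(c + 5)*(c + 6)) = c - 8
(4) = 1
(5) = gcd((h - 5)*(h - 3)*(h - 2), (h - 7)*(h - 3)*(h + 3)) = h - 3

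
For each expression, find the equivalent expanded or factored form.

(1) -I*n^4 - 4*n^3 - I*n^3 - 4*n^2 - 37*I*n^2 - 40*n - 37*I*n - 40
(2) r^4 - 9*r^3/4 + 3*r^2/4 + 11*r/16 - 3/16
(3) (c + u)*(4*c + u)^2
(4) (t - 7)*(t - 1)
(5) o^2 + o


(1) = (n - 8*I)*(n - I)*(n + 5*I)*(-I*n - I)
(2) = (r - 3/2)*(r - 1)*(r - 1/4)*(r + 1/2)
(3) = 16*c^3 + 24*c^2*u + 9*c*u^2 + u^3
(4) = t^2 - 8*t + 7
(5) = o*(o + 1)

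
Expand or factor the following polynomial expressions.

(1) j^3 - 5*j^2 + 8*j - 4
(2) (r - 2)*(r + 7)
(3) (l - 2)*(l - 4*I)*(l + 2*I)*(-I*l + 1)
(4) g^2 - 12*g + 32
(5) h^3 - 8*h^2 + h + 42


(1) = (j - 2)^2*(j - 1)
(2) = r^2 + 5*r - 14
(3) = -I*l^4 - l^3 + 2*I*l^3 + 2*l^2 - 10*I*l^2 + 8*l + 20*I*l - 16
(4) = (g - 8)*(g - 4)
(5) = (h - 7)*(h - 3)*(h + 2)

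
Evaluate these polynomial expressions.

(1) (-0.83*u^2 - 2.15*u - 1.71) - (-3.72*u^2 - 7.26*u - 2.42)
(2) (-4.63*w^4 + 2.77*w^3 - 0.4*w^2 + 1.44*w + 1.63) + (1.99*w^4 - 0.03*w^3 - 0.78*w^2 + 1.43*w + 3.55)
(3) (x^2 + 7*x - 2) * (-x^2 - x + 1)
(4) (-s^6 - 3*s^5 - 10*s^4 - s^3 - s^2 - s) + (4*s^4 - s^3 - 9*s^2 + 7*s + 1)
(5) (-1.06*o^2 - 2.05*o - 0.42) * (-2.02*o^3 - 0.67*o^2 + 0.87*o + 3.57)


(1) = 2.89*u^2 + 5.11*u + 0.71
(2) = -2.64*w^4 + 2.74*w^3 - 1.18*w^2 + 2.87*w + 5.18
(3) = -x^4 - 8*x^3 - 4*x^2 + 9*x - 2
(4) = -s^6 - 3*s^5 - 6*s^4 - 2*s^3 - 10*s^2 + 6*s + 1
(5) = 2.1412*o^5 + 4.8512*o^4 + 1.2997*o^3 - 5.2863*o^2 - 7.6839*o - 1.4994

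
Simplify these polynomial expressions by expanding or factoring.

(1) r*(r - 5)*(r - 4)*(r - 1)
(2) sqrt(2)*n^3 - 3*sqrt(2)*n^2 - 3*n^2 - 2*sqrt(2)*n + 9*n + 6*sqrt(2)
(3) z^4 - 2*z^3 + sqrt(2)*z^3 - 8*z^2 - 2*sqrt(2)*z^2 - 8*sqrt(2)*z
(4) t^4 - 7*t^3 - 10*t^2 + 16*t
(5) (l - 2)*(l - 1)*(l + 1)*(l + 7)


(1) = r^4 - 10*r^3 + 29*r^2 - 20*r
(2) = (n - 3)*(n - 2*sqrt(2))*(sqrt(2)*n + 1)
(3) = z*(z - 4)*(z + 2)*(z + sqrt(2))
(4) = t*(t - 8)*(t - 1)*(t + 2)
(5) = l^4 + 5*l^3 - 15*l^2 - 5*l + 14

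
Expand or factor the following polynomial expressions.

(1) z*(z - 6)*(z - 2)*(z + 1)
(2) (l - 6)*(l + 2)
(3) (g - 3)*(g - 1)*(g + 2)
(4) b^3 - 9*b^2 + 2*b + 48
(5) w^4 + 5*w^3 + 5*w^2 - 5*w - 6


(1) = z^4 - 7*z^3 + 4*z^2 + 12*z
(2) = l^2 - 4*l - 12
(3) = g^3 - 2*g^2 - 5*g + 6
(4) = (b - 8)*(b - 3)*(b + 2)
(5) = (w - 1)*(w + 1)*(w + 2)*(w + 3)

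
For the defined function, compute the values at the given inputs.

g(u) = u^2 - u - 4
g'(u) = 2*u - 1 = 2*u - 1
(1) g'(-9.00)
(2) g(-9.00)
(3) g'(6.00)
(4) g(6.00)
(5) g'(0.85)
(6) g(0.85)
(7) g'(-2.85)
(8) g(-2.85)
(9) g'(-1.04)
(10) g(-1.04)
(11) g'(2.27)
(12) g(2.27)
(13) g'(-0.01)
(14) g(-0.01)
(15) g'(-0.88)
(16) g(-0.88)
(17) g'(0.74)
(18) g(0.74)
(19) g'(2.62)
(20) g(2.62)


(1) = -19.00
(2) = 86.00
(3) = 11.00
(4) = 26.00
(5) = 0.70
(6) = -4.13
(7) = -6.70
(8) = 6.97
(9) = -3.08
(10) = -1.88
(11) = 3.54
(12) = -1.12
(13) = -1.02
(14) = -3.99
(15) = -2.76
(16) = -2.35
(17) = 0.48
(18) = -4.19
(19) = 4.24
(20) = 0.24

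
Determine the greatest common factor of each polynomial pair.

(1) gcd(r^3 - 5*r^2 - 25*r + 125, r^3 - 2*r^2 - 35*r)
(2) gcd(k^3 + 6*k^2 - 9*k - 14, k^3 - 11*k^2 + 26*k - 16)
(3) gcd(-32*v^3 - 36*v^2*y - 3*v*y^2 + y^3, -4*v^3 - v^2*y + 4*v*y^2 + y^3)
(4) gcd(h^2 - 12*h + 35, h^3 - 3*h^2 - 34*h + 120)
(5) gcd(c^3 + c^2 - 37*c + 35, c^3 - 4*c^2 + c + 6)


(1) = gcd((r - 5)^2*(r + 5), r*(r - 7)*(r + 5)) = r + 5
(2) = k - 2
(3) = gcd((-8*v + y)*(v + y)*(4*v + y), (-v + y)*(v + y)*(4*v + y)) = 4*v^2 + 5*v*y + y^2
(4) = h - 5
(5) = gcd((c - 5)*(c - 1)*(c + 7), (c - 3)*(c - 2)*(c + 1)) = 1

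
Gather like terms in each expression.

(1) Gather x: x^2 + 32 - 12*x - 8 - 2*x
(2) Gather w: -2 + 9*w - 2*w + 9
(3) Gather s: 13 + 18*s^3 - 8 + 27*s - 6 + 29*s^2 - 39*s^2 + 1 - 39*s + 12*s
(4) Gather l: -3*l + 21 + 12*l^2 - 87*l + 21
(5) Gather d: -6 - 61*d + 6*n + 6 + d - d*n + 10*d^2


(1) = x^2 - 14*x + 24
(2) = 7*w + 7
(3) = 18*s^3 - 10*s^2
(4) = 12*l^2 - 90*l + 42
(5) = 10*d^2 + d*(-n - 60) + 6*n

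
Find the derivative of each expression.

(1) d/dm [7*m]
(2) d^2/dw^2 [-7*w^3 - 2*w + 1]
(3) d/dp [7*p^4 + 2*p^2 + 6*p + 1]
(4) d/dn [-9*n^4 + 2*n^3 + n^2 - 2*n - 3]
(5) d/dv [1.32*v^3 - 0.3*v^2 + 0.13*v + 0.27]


(1) = 7
(2) = -42*w
(3) = 28*p^3 + 4*p + 6
(4) = -36*n^3 + 6*n^2 + 2*n - 2
(5) = 3.96*v^2 - 0.6*v + 0.13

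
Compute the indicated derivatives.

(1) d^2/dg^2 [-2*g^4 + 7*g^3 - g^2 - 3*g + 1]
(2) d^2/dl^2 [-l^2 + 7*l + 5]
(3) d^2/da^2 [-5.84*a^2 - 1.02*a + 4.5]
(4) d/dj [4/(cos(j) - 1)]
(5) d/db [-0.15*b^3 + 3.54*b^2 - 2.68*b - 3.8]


(1) = -24*g^2 + 42*g - 2
(2) = -2
(3) = -11.6800000000000
(4) = 4*sin(j)/(cos(j) - 1)^2
(5) = -0.45*b^2 + 7.08*b - 2.68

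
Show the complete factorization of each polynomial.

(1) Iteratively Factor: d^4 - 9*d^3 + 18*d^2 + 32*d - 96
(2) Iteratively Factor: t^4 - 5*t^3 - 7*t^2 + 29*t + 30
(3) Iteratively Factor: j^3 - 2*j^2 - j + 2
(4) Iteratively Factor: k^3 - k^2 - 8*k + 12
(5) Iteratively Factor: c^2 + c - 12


(1) = (d - 3)*(d^3 - 6*d^2 + 32) = (d - 4)*(d - 3)*(d^2 - 2*d - 8) = (d - 4)*(d - 3)*(d + 2)*(d - 4)
(2) = (t + 1)*(t^3 - 6*t^2 - t + 30) = (t - 5)*(t + 1)*(t^2 - t - 6) = (t - 5)*(t - 3)*(t + 1)*(t + 2)
(3) = (j - 2)*(j^2 - 1) = (j - 2)*(j - 1)*(j + 1)
(4) = (k - 2)*(k^2 + k - 6) = (k - 2)*(k + 3)*(k - 2)
(5) = (c + 4)*(c - 3)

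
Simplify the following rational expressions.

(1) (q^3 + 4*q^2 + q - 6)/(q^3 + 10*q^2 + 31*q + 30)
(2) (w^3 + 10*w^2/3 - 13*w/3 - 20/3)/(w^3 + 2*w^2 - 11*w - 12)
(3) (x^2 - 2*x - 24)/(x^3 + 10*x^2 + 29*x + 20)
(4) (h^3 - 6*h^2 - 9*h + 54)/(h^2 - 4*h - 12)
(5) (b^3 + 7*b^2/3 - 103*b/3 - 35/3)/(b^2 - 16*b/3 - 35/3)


(1) = (q - 1)/(q + 5)
(2) = (3*w - 5)/(3*w - 9)
(3) = (x - 6)/(x^2 + 6*x + 5)
(4) = (h^2 - 9)/(h + 2)
(5) = (3*b^3 + 7*b^2 - 103*b - 35)/(3*b^2 - 16*b - 35)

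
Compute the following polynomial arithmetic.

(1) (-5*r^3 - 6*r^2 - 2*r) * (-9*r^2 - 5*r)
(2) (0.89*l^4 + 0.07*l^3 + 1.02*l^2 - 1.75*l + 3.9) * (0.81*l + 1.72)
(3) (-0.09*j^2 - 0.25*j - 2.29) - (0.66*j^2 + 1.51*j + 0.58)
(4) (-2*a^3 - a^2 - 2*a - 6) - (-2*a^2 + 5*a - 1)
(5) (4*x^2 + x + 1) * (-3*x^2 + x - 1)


(1) = 45*r^5 + 79*r^4 + 48*r^3 + 10*r^2
(2) = 0.7209*l^5 + 1.5875*l^4 + 0.9466*l^3 + 0.3369*l^2 + 0.149*l + 6.708
(3) = -0.75*j^2 - 1.76*j - 2.87
(4) = -2*a^3 + a^2 - 7*a - 5
(5) = -12*x^4 + x^3 - 6*x^2 - 1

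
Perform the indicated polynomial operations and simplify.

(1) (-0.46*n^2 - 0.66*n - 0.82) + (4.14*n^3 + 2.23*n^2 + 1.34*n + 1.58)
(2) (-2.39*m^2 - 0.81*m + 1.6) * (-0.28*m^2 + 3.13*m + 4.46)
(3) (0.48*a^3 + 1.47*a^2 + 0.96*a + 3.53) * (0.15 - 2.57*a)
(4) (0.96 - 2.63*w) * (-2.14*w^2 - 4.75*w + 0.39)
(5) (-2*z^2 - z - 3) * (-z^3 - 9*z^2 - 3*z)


(1) = 4.14*n^3 + 1.77*n^2 + 0.68*n + 0.76
(2) = 0.6692*m^4 - 7.2539*m^3 - 13.6427*m^2 + 1.3954*m + 7.136
(3) = -1.2336*a^4 - 3.7059*a^3 - 2.2467*a^2 - 8.9281*a + 0.5295
(4) = 5.6282*w^3 + 10.4381*w^2 - 5.5857*w + 0.3744
(5) = 2*z^5 + 19*z^4 + 18*z^3 + 30*z^2 + 9*z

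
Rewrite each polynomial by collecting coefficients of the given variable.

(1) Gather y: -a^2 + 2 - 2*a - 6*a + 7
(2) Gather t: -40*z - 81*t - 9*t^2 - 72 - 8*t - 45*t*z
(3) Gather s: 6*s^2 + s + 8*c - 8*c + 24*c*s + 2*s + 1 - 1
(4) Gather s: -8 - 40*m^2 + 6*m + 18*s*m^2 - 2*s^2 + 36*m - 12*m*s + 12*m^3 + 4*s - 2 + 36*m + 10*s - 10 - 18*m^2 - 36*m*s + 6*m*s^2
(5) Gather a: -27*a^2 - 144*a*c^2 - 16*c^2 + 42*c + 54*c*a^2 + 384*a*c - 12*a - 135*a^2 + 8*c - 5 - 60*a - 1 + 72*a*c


(1) = -a^2 - 8*a + 9
(2) = -9*t^2 + t*(-45*z - 89) - 40*z - 72
(3) = 6*s^2 + s*(24*c + 3)
(4) = 12*m^3 - 58*m^2 + 78*m + s^2*(6*m - 2) + s*(18*m^2 - 48*m + 14) - 20
(5) = a^2*(54*c - 162) + a*(-144*c^2 + 456*c - 72) - 16*c^2 + 50*c - 6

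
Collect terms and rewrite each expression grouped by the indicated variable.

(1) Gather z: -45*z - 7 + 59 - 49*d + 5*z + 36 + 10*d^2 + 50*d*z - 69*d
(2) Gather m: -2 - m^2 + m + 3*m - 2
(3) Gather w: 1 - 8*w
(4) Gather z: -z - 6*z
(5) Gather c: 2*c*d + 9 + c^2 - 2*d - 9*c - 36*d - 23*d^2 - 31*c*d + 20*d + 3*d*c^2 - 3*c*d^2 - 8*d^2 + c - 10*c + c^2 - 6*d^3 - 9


(1) = 10*d^2 - 118*d + z*(50*d - 40) + 88
(2) = -m^2 + 4*m - 4
(3) = 1 - 8*w
(4) = -7*z
(5) = c^2*(3*d + 2) + c*(-3*d^2 - 29*d - 18) - 6*d^3 - 31*d^2 - 18*d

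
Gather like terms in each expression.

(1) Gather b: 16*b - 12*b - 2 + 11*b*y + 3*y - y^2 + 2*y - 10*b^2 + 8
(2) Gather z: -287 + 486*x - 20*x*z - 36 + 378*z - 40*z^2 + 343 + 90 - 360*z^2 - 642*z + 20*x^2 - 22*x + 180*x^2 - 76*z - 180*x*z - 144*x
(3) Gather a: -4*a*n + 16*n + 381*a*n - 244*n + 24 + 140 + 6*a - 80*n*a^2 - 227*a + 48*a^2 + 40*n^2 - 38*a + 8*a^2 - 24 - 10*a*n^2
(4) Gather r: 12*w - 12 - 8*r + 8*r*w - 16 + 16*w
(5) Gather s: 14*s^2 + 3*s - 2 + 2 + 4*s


(1) = -10*b^2 + b*(11*y + 4) - y^2 + 5*y + 6
(2) = 200*x^2 + 320*x - 400*z^2 + z*(-200*x - 340) + 110
(3) = a^2*(56 - 80*n) + a*(-10*n^2 + 377*n - 259) + 40*n^2 - 228*n + 140
(4) = r*(8*w - 8) + 28*w - 28
(5) = 14*s^2 + 7*s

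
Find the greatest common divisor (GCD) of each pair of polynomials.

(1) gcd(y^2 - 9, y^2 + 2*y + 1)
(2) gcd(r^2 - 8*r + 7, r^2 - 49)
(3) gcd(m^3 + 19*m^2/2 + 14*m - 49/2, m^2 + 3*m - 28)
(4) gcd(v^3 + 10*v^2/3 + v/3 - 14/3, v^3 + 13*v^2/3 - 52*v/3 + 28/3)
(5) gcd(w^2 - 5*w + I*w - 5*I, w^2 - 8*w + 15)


(1) = gcd((y - 3)*(y + 3), (y + 1)^2) = 1
(2) = r - 7
(3) = gcd((m - 1)*(m + 7/2)*(m + 7), (m - 4)*(m + 7)) = m + 7
(4) = gcd((v - 1)*(v + 2)*(v + 7/3), (v - 2)*(v - 2/3)*(v + 7)) = 1
(5) = gcd((w - 5)*(w + I), (w - 5)*(w - 3)) = w - 5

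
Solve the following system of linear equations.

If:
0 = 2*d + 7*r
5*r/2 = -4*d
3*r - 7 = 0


Then:
No Solution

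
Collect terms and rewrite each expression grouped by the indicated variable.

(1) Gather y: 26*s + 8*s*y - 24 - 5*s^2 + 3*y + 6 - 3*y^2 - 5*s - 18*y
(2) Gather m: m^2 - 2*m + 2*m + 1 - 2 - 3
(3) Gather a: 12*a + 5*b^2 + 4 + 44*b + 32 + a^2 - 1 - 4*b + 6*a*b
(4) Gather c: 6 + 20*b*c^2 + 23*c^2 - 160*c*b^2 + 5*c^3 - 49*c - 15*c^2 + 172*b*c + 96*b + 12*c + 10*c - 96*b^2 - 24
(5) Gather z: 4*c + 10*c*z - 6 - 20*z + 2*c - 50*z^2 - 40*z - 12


(1) = -5*s^2 + 21*s - 3*y^2 + y*(8*s - 15) - 18
(2) = m^2 - 4
(3) = a^2 + a*(6*b + 12) + 5*b^2 + 40*b + 35
(4) = -96*b^2 + 96*b + 5*c^3 + c^2*(20*b + 8) + c*(-160*b^2 + 172*b - 27) - 18
(5) = 6*c - 50*z^2 + z*(10*c - 60) - 18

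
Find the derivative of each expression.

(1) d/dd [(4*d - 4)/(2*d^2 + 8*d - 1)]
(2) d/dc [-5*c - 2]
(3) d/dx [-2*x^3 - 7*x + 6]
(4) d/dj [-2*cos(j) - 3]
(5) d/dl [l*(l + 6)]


(1) = 4*(2*d^2 + 8*d - 4*(d - 1)*(d + 2) - 1)/(2*d^2 + 8*d - 1)^2
(2) = -5
(3) = -6*x^2 - 7
(4) = 2*sin(j)
(5) = 2*l + 6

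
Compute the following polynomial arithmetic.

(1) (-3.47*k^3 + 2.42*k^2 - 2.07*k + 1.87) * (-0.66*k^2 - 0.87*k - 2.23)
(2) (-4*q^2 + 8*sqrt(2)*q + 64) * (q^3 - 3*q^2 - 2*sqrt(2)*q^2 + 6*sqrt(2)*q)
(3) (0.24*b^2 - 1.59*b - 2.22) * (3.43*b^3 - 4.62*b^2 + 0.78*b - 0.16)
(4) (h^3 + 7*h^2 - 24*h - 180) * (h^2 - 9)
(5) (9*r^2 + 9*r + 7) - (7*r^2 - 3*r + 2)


(1) = 2.2902*k^5 + 1.4217*k^4 + 6.9989*k^3 - 4.8299*k^2 + 2.9892*k - 4.1701
(2) = -4*q^5 + 12*q^4 + 16*sqrt(2)*q^4 - 48*sqrt(2)*q^3 + 32*q^3 - 128*sqrt(2)*q^2 - 96*q^2 + 384*sqrt(2)*q
(3) = 0.8232*b^5 - 6.5625*b^4 - 0.0816*b^3 + 8.9778*b^2 - 1.4772*b + 0.3552
(4) = h^5 + 7*h^4 - 33*h^3 - 243*h^2 + 216*h + 1620
(5) = 2*r^2 + 12*r + 5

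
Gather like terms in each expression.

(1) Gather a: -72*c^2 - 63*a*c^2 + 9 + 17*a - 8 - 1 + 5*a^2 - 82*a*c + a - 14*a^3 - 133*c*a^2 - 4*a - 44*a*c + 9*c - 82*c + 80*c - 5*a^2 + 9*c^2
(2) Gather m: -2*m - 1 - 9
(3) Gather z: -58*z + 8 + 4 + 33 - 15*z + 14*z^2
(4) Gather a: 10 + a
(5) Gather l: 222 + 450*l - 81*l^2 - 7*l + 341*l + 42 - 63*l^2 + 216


(1) = -14*a^3 - 133*a^2*c + a*(-63*c^2 - 126*c + 14) - 63*c^2 + 7*c
(2) = -2*m - 10
(3) = 14*z^2 - 73*z + 45
(4) = a + 10
(5) = -144*l^2 + 784*l + 480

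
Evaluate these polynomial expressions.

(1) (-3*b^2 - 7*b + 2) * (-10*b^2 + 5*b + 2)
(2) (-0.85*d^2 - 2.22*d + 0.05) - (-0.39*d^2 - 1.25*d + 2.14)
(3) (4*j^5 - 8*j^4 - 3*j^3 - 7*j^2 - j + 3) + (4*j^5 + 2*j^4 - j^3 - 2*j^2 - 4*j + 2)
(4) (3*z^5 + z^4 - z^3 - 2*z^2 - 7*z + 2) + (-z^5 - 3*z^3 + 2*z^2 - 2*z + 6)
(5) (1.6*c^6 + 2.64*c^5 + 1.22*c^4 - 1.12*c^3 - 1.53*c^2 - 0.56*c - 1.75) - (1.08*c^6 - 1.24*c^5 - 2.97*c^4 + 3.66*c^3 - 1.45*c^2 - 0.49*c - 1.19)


(1) = 30*b^4 + 55*b^3 - 61*b^2 - 4*b + 4
(2) = -0.46*d^2 - 0.97*d - 2.09
(3) = 8*j^5 - 6*j^4 - 4*j^3 - 9*j^2 - 5*j + 5
(4) = 2*z^5 + z^4 - 4*z^3 - 9*z + 8
(5) = 0.52*c^6 + 3.88*c^5 + 4.19*c^4 - 4.78*c^3 - 0.08*c^2 - 0.07*c - 0.56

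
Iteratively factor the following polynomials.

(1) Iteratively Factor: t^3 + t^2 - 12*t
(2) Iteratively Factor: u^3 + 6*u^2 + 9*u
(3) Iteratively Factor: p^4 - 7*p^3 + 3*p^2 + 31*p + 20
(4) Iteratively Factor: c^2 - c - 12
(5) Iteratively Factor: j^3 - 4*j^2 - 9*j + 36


(1) = (t + 4)*(t^2 - 3*t) = (t - 3)*(t + 4)*(t)
(2) = (u + 3)*(u^2 + 3*u) = (u + 3)^2*(u)
(3) = (p + 1)*(p^3 - 8*p^2 + 11*p + 20) = (p - 5)*(p + 1)*(p^2 - 3*p - 4) = (p - 5)*(p + 1)^2*(p - 4)
(4) = (c - 4)*(c + 3)
(5) = (j - 3)*(j^2 - j - 12) = (j - 4)*(j - 3)*(j + 3)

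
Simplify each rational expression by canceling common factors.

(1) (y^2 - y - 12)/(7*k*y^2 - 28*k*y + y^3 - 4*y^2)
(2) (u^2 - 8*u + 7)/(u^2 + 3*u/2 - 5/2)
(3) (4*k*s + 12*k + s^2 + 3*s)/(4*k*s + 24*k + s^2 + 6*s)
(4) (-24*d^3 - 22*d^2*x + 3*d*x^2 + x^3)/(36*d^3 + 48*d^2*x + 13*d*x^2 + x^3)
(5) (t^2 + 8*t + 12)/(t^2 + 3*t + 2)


(1) = (y + 3)/(7*k*y + y^2)
(2) = (2*u - 14)/(2*u + 5)
(3) = (s + 3)/(s + 6)
(4) = (-4*d + x)/(6*d + x)
(5) = (t + 6)/(t + 1)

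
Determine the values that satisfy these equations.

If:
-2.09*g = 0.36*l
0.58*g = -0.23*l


Then:
g = 0.00
l = 0.00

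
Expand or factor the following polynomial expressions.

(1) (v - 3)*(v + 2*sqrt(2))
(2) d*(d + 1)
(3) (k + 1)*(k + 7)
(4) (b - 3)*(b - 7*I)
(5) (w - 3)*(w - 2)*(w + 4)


(1) = v^2 - 3*v + 2*sqrt(2)*v - 6*sqrt(2)
(2) = d^2 + d
(3) = k^2 + 8*k + 7
(4) = b^2 - 3*b - 7*I*b + 21*I
(5) = w^3 - w^2 - 14*w + 24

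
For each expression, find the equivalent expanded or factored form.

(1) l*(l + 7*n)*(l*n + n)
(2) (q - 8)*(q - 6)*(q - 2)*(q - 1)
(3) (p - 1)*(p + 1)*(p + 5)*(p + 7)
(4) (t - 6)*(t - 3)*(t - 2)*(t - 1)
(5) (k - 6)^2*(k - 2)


(1) = l^3*n + 7*l^2*n^2 + l^2*n + 7*l*n^2
(2) = q^4 - 17*q^3 + 92*q^2 - 172*q + 96
(3) = p^4 + 12*p^3 + 34*p^2 - 12*p - 35
(4) = t^4 - 12*t^3 + 47*t^2 - 72*t + 36
(5) = k^3 - 14*k^2 + 60*k - 72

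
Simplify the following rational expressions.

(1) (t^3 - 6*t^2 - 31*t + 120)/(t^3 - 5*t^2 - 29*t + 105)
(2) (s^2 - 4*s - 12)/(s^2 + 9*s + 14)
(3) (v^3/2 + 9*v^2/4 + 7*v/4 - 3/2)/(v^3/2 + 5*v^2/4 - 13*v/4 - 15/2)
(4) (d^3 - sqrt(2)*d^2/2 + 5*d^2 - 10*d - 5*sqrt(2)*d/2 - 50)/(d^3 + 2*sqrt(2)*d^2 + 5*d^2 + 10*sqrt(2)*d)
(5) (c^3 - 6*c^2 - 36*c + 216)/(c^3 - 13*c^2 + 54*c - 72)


(1) = (t - 8)/(t - 7)
(2) = (s - 6)/(s + 7)
(3) = (2*v - 1)/(2*v - 5)
(4) = (2*d - 5*sqrt(2))/(2*d)
(5) = (c^2 - 36)/(c^2 - 7*c + 12)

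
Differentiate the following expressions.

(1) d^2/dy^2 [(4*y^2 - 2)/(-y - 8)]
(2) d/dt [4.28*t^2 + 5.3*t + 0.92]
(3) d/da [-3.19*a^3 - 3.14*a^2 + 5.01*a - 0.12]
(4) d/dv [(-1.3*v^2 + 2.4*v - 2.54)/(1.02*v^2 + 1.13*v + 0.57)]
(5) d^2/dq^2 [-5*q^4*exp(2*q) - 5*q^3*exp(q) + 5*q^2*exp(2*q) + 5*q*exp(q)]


(1) = -508/(y^3 + 24*y^2 + 192*y + 512)
(2) = 8.56*t + 5.3
(3) = -9.57*a^2 - 6.28*a + 5.01
(4) = (-3.917*v^2 + 3.6996*v + 4.2382)/(1.0404*v^4 + 2.3052*v^3 + 2.4397*v^2 + 1.2882*v + 0.3249)
(5) = 5*(-4*q^4*exp(q) - 16*q^3*exp(q) - q^3 - 8*q^2*exp(q) - 6*q^2 + 8*q*exp(q) - 5*q + 2*exp(q) + 2)*exp(q)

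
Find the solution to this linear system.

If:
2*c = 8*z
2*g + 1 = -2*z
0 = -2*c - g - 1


Then:
c = -2/7
g = -3/7
z = -1/14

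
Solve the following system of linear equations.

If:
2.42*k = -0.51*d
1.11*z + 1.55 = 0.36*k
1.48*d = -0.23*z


Then:
d = 0.22
k = -0.05
z = -1.41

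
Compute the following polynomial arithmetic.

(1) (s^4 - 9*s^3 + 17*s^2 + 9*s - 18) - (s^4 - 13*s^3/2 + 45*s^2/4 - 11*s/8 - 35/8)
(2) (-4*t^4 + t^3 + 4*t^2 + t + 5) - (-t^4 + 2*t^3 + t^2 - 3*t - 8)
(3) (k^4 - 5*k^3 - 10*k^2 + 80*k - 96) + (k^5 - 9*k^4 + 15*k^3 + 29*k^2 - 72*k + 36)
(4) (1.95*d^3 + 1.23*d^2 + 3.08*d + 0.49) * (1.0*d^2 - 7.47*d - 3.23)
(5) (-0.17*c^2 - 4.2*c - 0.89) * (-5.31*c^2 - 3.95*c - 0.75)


(1) = -5*s^3/2 + 23*s^2/4 + 83*s/8 - 109/8
(2) = -3*t^4 - t^3 + 3*t^2 + 4*t + 13
(3) = k^5 - 8*k^4 + 10*k^3 + 19*k^2 + 8*k - 60
(4) = 1.95*d^5 - 13.3365*d^4 - 12.4066*d^3 - 26.4905*d^2 - 13.6087*d - 1.5827
(5) = 0.9027*c^4 + 22.9735*c^3 + 21.4434*c^2 + 6.6655*c + 0.6675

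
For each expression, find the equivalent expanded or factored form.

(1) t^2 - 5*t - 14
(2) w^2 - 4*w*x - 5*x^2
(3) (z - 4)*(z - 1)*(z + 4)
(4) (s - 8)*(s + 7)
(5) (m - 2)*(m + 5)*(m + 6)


(1) = (t - 7)*(t + 2)
(2) = (w - 5*x)*(w + x)
(3) = z^3 - z^2 - 16*z + 16
(4) = s^2 - s - 56
(5) = m^3 + 9*m^2 + 8*m - 60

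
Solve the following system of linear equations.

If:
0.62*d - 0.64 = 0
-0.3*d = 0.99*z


Then:
d = 1.03
z = -0.31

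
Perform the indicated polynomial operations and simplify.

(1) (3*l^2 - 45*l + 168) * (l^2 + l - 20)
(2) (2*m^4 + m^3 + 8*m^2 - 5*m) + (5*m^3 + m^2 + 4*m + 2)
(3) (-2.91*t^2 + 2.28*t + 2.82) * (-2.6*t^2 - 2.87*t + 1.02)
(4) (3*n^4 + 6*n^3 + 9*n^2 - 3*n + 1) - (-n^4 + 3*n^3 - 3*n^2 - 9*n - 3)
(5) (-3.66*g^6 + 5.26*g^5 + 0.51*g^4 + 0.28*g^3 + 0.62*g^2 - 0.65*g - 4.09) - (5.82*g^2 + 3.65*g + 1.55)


(1) = 3*l^4 - 42*l^3 + 63*l^2 + 1068*l - 3360
(2) = 2*m^4 + 6*m^3 + 9*m^2 - m + 2
(3) = 7.566*t^4 + 2.4237*t^3 - 16.8438*t^2 - 5.7678*t + 2.8764
(4) = 4*n^4 + 3*n^3 + 12*n^2 + 6*n + 4
(5) = -3.66*g^6 + 5.26*g^5 + 0.51*g^4 + 0.28*g^3 - 5.2*g^2 - 4.3*g - 5.64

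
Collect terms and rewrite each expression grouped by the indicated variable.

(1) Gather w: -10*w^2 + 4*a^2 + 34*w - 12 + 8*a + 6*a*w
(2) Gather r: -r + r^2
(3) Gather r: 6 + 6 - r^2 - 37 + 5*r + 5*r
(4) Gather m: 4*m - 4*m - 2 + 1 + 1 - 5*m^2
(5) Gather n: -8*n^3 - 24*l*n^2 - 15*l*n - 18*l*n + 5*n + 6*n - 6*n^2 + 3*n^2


(1) = 4*a^2 + 8*a - 10*w^2 + w*(6*a + 34) - 12
(2) = r^2 - r
(3) = -r^2 + 10*r - 25
(4) = -5*m^2
(5) = -8*n^3 + n^2*(-24*l - 3) + n*(11 - 33*l)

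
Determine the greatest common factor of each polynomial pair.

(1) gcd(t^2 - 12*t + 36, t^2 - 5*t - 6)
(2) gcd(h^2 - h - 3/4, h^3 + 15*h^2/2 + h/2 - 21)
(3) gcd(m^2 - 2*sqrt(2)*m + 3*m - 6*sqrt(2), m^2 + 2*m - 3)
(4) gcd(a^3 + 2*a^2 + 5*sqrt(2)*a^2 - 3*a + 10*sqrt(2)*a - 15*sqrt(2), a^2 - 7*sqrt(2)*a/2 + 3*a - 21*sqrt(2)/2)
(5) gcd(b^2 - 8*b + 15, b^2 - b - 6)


(1) = t - 6
(2) = gcd((h - 3/2)*(h + 1/2), (h - 3/2)*(h + 2)*(h + 7)) = h - 3/2
(3) = gcd((m + 3)*(m - 2*sqrt(2)), (m - 1)*(m + 3)) = m + 3
(4) = a + 3
(5) = b - 3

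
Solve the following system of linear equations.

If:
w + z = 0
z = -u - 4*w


Then:
u = 3*z
w = -z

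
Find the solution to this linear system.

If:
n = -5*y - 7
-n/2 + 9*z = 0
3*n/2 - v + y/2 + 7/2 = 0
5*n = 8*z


Then:
n = 0
v = 14/5
y = -7/5
z = 0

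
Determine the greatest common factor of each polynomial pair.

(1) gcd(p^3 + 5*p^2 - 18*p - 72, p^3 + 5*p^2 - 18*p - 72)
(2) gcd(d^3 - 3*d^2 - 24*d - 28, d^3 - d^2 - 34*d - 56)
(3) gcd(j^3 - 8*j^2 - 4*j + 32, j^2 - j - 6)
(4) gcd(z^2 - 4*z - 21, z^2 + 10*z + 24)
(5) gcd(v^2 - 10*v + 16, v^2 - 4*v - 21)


(1) = gcd((p - 4)*(p + 3)*(p + 6), (p - 4)*(p + 3)*(p + 6)) = p^3 + 5*p^2 - 18*p - 72
(2) = d^2 - 5*d - 14
(3) = j + 2
(4) = gcd((z - 7)*(z + 3), (z + 4)*(z + 6)) = 1
(5) = 1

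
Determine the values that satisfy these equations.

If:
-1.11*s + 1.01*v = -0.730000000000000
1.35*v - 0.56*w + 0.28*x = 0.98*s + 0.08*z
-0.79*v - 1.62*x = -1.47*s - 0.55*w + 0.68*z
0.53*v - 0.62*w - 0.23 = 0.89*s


Then:
s = 0.235636026065401*z + 0.497814548295061
v = 0.258966325675837*z - 0.175669159794537
w = -0.116877275145183*z - 1.23574129463501
x = 0.117844635914917 - 0.371901814998532*z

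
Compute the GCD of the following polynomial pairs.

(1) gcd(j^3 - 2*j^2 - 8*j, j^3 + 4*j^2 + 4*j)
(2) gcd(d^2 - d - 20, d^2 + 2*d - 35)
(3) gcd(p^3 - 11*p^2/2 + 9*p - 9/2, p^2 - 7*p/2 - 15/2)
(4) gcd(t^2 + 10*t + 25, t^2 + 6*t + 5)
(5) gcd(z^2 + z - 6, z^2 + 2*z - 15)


(1) = j^2 + 2*j
(2) = d - 5
(3) = 1
(4) = gcd((t + 5)^2, (t + 1)*(t + 5)) = t + 5
(5) = 1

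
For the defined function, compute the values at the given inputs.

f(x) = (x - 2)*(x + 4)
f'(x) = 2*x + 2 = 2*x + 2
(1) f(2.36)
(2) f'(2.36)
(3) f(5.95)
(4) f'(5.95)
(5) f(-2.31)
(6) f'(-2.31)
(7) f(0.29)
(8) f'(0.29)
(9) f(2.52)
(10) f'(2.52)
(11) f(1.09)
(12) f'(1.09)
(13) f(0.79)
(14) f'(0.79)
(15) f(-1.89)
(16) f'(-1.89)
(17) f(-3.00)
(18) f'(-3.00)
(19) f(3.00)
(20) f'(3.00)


(1) = 2.29
(2) = 6.72
(3) = 39.30
(4) = 13.90
(5) = -7.28
(6) = -2.62
(7) = -7.34
(8) = 2.58
(9) = 3.39
(10) = 7.04
(11) = -4.63
(12) = 4.18
(13) = -5.80
(14) = 3.58
(15) = -8.21
(16) = -1.78
(17) = -5.00
(18) = -4.00
(19) = 7.00
(20) = 8.00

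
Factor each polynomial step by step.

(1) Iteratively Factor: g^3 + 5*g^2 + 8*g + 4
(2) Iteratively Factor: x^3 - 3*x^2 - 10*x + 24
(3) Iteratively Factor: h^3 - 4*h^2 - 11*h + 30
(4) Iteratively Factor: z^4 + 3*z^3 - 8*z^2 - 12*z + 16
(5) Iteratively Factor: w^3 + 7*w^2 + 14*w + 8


(1) = (g + 1)*(g^2 + 4*g + 4) = (g + 1)*(g + 2)*(g + 2)
(2) = (x + 3)*(x^2 - 6*x + 8) = (x - 4)*(x + 3)*(x - 2)
(3) = (h - 5)*(h^2 + h - 6) = (h - 5)*(h - 2)*(h + 3)
(4) = (z - 1)*(z^3 + 4*z^2 - 4*z - 16) = (z - 1)*(z + 4)*(z^2 - 4) = (z - 1)*(z + 2)*(z + 4)*(z - 2)
(5) = (w + 4)*(w^2 + 3*w + 2) = (w + 1)*(w + 4)*(w + 2)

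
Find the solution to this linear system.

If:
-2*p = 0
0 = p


Then:
p = 0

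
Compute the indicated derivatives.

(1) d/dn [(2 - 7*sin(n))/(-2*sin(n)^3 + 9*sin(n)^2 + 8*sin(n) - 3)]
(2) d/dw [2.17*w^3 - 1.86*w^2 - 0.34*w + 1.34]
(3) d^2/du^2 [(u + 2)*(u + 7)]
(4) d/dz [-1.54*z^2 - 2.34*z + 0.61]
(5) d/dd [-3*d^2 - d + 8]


(1) = (-28*sin(n)^3 + 75*sin(n)^2 - 36*sin(n) + 5)*cos(n)/((sin(n) + 1)^2*(-11*sin(n) - cos(2*n) + 4)^2)
(2) = 6.51*w^2 - 3.72*w - 0.34
(3) = 2
(4) = -3.08*z - 2.34
(5) = -6*d - 1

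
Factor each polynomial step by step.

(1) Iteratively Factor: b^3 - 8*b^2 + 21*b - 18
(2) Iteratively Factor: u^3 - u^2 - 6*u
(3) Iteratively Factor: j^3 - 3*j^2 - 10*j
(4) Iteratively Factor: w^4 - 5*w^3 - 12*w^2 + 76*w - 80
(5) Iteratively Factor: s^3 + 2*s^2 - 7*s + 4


(1) = (b - 3)*(b^2 - 5*b + 6) = (b - 3)^2*(b - 2)
(2) = (u - 3)*(u^2 + 2*u) = (u - 3)*(u + 2)*(u)
(3) = (j)*(j^2 - 3*j - 10) = j*(j - 5)*(j + 2)
(4) = (w + 4)*(w^3 - 9*w^2 + 24*w - 20) = (w - 2)*(w + 4)*(w^2 - 7*w + 10) = (w - 2)^2*(w + 4)*(w - 5)
(5) = (s + 4)*(s^2 - 2*s + 1) = (s - 1)*(s + 4)*(s - 1)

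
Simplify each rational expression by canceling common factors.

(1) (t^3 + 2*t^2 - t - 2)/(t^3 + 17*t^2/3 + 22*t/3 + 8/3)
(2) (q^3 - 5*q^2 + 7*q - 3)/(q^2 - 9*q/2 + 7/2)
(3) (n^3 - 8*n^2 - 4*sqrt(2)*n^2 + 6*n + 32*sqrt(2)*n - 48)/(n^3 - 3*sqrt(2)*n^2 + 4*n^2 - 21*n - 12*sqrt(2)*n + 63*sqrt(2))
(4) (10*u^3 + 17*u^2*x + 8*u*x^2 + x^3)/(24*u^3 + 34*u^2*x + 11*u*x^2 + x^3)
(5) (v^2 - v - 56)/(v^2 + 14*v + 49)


(1) = (3*t^2 + 3*t - 6)/(3*t^2 + 14*t + 8)
(2) = (2*q^2 - 8*q + 6)/(2*q - 7)
(3) = (n^2 + n*(-8 - sqrt(2)) + 8*sqrt(2))/(n^2 + 4*n - 21)
(4) = (10*u^2 + 7*u*x + x^2)/(24*u^2 + 10*u*x + x^2)
(5) = (v - 8)/(v + 7)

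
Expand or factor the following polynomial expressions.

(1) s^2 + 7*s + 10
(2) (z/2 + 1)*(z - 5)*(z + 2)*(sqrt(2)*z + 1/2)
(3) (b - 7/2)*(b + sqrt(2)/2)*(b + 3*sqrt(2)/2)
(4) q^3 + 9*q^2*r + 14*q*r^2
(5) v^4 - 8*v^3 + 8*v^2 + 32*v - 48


(1) = (s + 2)*(s + 5)
(2) = sqrt(2)*z^4/2 - sqrt(2)*z^3/2 + z^3/4 - 8*sqrt(2)*z^2 - z^2/4 - 10*sqrt(2)*z - 4*z - 5
(3) = b^3 - 7*b^2/2 + 2*sqrt(2)*b^2 - 7*sqrt(2)*b + 3*b/2 - 21/4
(4) = q*(q + 2*r)*(q + 7*r)
(5) = (v - 6)*(v - 2)^2*(v + 2)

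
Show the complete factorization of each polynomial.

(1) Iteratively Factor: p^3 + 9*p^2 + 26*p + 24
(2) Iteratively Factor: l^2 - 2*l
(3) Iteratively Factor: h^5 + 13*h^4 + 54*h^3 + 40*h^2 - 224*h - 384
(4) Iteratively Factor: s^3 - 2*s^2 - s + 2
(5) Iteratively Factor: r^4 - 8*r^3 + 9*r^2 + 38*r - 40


(1) = (p + 3)*(p^2 + 6*p + 8) = (p + 3)*(p + 4)*(p + 2)
(2) = (l - 2)*(l)
(3) = (h + 4)*(h^4 + 9*h^3 + 18*h^2 - 32*h - 96) = (h + 4)^2*(h^3 + 5*h^2 - 2*h - 24) = (h + 4)^3*(h^2 + h - 6) = (h - 2)*(h + 4)^3*(h + 3)
(4) = (s - 1)*(s^2 - s - 2) = (s - 1)*(s + 1)*(s - 2)
(5) = (r - 5)*(r^3 - 3*r^2 - 6*r + 8) = (r - 5)*(r - 1)*(r^2 - 2*r - 8) = (r - 5)*(r - 1)*(r + 2)*(r - 4)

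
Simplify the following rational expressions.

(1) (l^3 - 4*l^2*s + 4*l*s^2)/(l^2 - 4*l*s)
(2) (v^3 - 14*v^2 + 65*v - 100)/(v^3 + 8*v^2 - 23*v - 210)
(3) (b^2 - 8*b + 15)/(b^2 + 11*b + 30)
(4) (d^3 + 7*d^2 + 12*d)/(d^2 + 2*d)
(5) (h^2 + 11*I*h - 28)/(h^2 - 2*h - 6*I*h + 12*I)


(1) = (-l^2 + 4*l*s - 4*s^2)/(-l + 4*s)
(2) = (v^2 - 9*v + 20)/(v^2 + 13*v + 42)
(3) = (b^2 - 8*b + 15)/(b^2 + 11*b + 30)
(4) = (d^2 + 7*d + 12)/(d + 2)
(5) = (h^2 + 11*I*h - 28)/(h^2 + h*(-2 - 6*I) + 12*I)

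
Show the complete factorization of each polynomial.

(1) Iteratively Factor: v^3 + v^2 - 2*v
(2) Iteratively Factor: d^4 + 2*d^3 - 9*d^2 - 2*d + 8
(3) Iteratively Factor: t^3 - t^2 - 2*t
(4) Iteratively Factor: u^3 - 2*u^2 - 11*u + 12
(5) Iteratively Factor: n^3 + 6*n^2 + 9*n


(1) = (v + 2)*(v^2 - v) = (v - 1)*(v + 2)*(v)
(2) = (d - 2)*(d^3 + 4*d^2 - d - 4) = (d - 2)*(d + 4)*(d^2 - 1) = (d - 2)*(d - 1)*(d + 4)*(d + 1)
(3) = (t + 1)*(t^2 - 2*t) = t*(t + 1)*(t - 2)
(4) = (u - 4)*(u^2 + 2*u - 3) = (u - 4)*(u + 3)*(u - 1)
(5) = (n + 3)*(n^2 + 3*n) = n*(n + 3)*(n + 3)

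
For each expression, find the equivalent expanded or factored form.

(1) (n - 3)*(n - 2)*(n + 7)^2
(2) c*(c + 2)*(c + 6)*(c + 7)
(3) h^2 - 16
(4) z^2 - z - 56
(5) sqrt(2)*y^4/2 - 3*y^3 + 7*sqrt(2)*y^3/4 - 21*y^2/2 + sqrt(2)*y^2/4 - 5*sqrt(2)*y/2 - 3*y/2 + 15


(1) = n^4 + 9*n^3 - 15*n^2 - 161*n + 294
(2) = c^4 + 15*c^3 + 68*c^2 + 84*c
(3) = (h - 4)*(h + 4)
(4) = (z - 8)*(z + 7)
(5) = (y - 1)*(y + 5/2)*(y - 3*sqrt(2))*(sqrt(2)*y/2 + sqrt(2))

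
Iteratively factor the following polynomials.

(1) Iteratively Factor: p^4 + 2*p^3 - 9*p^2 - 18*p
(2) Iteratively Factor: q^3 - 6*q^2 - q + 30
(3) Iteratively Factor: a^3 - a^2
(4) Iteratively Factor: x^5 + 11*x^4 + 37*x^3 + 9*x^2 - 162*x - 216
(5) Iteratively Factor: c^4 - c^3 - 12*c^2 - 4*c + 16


(1) = (p + 2)*(p^3 - 9*p) = (p - 3)*(p + 2)*(p^2 + 3*p) = (p - 3)*(p + 2)*(p + 3)*(p)
(2) = (q - 3)*(q^2 - 3*q - 10) = (q - 3)*(q + 2)*(q - 5)
(3) = (a)*(a^2 - a) = a*(a - 1)*(a)
(4) = (x + 4)*(x^4 + 7*x^3 + 9*x^2 - 27*x - 54) = (x - 2)*(x + 4)*(x^3 + 9*x^2 + 27*x + 27) = (x - 2)*(x + 3)*(x + 4)*(x^2 + 6*x + 9) = (x - 2)*(x + 3)^2*(x + 4)*(x + 3)
(5) = (c - 4)*(c^3 + 3*c^2 - 4) = (c - 4)*(c + 2)*(c^2 + c - 2) = (c - 4)*(c + 2)^2*(c - 1)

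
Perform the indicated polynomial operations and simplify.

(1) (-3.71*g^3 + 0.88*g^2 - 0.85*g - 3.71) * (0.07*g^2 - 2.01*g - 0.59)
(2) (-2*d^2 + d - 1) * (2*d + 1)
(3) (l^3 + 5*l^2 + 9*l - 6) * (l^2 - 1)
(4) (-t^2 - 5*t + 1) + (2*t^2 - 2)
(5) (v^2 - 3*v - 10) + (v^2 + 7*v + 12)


(1) = -0.2597*g^5 + 7.5187*g^4 + 0.3606*g^3 + 0.9296*g^2 + 7.9586*g + 2.1889
(2) = -4*d^3 - d - 1
(3) = l^5 + 5*l^4 + 8*l^3 - 11*l^2 - 9*l + 6
(4) = t^2 - 5*t - 1
(5) = 2*v^2 + 4*v + 2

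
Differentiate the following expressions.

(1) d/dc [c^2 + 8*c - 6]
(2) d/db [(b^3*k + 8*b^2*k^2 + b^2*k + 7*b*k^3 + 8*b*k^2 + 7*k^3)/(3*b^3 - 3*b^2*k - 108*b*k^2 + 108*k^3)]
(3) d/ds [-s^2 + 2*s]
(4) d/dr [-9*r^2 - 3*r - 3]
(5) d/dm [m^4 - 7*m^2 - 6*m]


(1) = 2*c + 8
(2) = k*((-3*b^2 + 2*b*k + 36*k^2)*(b^3 + 8*b^2*k + b^2 + 7*b*k^2 + 8*b*k + 7*k^2) + (b^3 - b^2*k - 36*b*k^2 + 36*k^3)*(3*b^2 + 16*b*k + 2*b + 7*k^2 + 8*k))/(3*(b^3 - b^2*k - 36*b*k^2 + 36*k^3)^2)
(3) = 2 - 2*s
(4) = -18*r - 3
(5) = 4*m^3 - 14*m - 6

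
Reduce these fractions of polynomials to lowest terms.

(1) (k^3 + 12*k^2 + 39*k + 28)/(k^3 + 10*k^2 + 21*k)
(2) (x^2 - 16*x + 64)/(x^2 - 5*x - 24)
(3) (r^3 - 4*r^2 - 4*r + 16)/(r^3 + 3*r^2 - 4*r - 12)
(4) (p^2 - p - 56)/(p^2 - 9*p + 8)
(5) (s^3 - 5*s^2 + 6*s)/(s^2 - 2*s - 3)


(1) = (k^2 + 5*k + 4)/(k^2 + 3*k)
(2) = (x - 8)/(x + 3)
(3) = (r - 4)/(r + 3)
(4) = (p + 7)/(p - 1)
(5) = (s^2 - 2*s)/(s + 1)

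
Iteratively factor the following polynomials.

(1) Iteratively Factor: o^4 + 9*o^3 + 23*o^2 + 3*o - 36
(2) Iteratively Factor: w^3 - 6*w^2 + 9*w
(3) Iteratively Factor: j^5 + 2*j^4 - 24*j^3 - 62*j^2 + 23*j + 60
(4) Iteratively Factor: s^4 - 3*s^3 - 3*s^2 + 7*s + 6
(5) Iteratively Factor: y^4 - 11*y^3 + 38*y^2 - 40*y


(1) = (o - 1)*(o^3 + 10*o^2 + 33*o + 36) = (o - 1)*(o + 4)*(o^2 + 6*o + 9) = (o - 1)*(o + 3)*(o + 4)*(o + 3)
(2) = (w)*(w^2 - 6*w + 9) = w*(w - 3)*(w - 3)
(3) = (j + 3)*(j^4 - j^3 - 21*j^2 + j + 20) = (j + 1)*(j + 3)*(j^3 - 2*j^2 - 19*j + 20) = (j - 1)*(j + 1)*(j + 3)*(j^2 - j - 20) = (j - 1)*(j + 1)*(j + 3)*(j + 4)*(j - 5)
(4) = (s - 2)*(s^3 - s^2 - 5*s - 3) = (s - 3)*(s - 2)*(s^2 + 2*s + 1) = (s - 3)*(s - 2)*(s + 1)*(s + 1)
(5) = (y)*(y^3 - 11*y^2 + 38*y - 40) = y*(y - 5)*(y^2 - 6*y + 8) = y*(y - 5)*(y - 4)*(y - 2)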